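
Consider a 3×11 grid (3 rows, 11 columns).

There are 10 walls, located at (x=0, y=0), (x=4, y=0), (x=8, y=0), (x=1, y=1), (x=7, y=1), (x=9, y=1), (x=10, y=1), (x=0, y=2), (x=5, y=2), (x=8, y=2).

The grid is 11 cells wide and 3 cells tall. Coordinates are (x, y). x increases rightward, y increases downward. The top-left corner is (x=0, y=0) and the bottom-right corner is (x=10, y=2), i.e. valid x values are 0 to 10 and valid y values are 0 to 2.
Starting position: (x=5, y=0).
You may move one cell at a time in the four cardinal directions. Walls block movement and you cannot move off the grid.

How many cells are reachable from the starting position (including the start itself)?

BFS flood-fill from (x=5, y=0):
  Distance 0: (x=5, y=0)
  Distance 1: (x=6, y=0), (x=5, y=1)
  Distance 2: (x=7, y=0), (x=4, y=1), (x=6, y=1)
  Distance 3: (x=3, y=1), (x=4, y=2), (x=6, y=2)
  Distance 4: (x=3, y=0), (x=2, y=1), (x=3, y=2), (x=7, y=2)
  Distance 5: (x=2, y=0), (x=2, y=2)
  Distance 6: (x=1, y=0), (x=1, y=2)
Total reachable: 17 (grid has 23 open cells total)

Answer: Reachable cells: 17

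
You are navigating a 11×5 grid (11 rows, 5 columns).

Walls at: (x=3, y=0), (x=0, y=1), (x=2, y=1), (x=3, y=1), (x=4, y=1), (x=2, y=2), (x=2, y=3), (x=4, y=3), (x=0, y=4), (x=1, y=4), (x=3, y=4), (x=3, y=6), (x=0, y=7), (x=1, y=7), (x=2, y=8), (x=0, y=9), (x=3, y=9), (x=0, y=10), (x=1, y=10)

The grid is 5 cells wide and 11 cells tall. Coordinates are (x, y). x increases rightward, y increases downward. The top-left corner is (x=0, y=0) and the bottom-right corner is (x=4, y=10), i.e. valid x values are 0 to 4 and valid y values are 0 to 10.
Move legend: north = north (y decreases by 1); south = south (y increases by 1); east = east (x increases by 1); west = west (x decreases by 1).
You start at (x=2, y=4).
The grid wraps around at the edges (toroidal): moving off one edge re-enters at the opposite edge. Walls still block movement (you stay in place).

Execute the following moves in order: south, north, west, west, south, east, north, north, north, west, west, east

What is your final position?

Answer: Final position: (x=2, y=5)

Derivation:
Start: (x=2, y=4)
  south (south): (x=2, y=4) -> (x=2, y=5)
  north (north): (x=2, y=5) -> (x=2, y=4)
  west (west): blocked, stay at (x=2, y=4)
  west (west): blocked, stay at (x=2, y=4)
  south (south): (x=2, y=4) -> (x=2, y=5)
  east (east): (x=2, y=5) -> (x=3, y=5)
  [×3]north (north): blocked, stay at (x=3, y=5)
  west (west): (x=3, y=5) -> (x=2, y=5)
  west (west): (x=2, y=5) -> (x=1, y=5)
  east (east): (x=1, y=5) -> (x=2, y=5)
Final: (x=2, y=5)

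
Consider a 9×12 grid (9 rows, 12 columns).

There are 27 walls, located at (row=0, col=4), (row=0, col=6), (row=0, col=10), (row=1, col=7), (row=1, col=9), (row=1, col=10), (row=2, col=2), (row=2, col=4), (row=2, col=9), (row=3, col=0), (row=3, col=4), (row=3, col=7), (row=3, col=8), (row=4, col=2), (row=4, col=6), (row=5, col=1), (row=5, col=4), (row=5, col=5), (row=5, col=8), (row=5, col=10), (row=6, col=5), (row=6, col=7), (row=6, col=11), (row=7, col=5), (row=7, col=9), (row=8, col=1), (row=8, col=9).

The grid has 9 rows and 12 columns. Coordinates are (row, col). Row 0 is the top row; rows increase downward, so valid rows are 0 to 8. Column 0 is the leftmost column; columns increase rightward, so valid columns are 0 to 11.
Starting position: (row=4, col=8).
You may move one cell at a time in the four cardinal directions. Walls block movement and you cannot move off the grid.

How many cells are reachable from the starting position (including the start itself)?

BFS flood-fill from (row=4, col=8):
  Distance 0: (row=4, col=8)
  Distance 1: (row=4, col=7), (row=4, col=9)
  Distance 2: (row=3, col=9), (row=4, col=10), (row=5, col=7), (row=5, col=9)
  Distance 3: (row=3, col=10), (row=4, col=11), (row=5, col=6), (row=6, col=9)
  Distance 4: (row=2, col=10), (row=3, col=11), (row=5, col=11), (row=6, col=6), (row=6, col=8), (row=6, col=10)
  Distance 5: (row=2, col=11), (row=7, col=6), (row=7, col=8), (row=7, col=10)
  Distance 6: (row=1, col=11), (row=7, col=7), (row=7, col=11), (row=8, col=6), (row=8, col=8), (row=8, col=10)
  Distance 7: (row=0, col=11), (row=8, col=5), (row=8, col=7), (row=8, col=11)
  Distance 8: (row=8, col=4)
  Distance 9: (row=7, col=4), (row=8, col=3)
  Distance 10: (row=6, col=4), (row=7, col=3), (row=8, col=2)
  Distance 11: (row=6, col=3), (row=7, col=2)
  Distance 12: (row=5, col=3), (row=6, col=2), (row=7, col=1)
  Distance 13: (row=4, col=3), (row=5, col=2), (row=6, col=1), (row=7, col=0)
  Distance 14: (row=3, col=3), (row=4, col=4), (row=6, col=0), (row=8, col=0)
  Distance 15: (row=2, col=3), (row=3, col=2), (row=4, col=5), (row=5, col=0)
  Distance 16: (row=1, col=3), (row=3, col=1), (row=3, col=5), (row=4, col=0)
  Distance 17: (row=0, col=3), (row=1, col=2), (row=1, col=4), (row=2, col=1), (row=2, col=5), (row=3, col=6), (row=4, col=1)
  Distance 18: (row=0, col=2), (row=1, col=1), (row=1, col=5), (row=2, col=0), (row=2, col=6)
  Distance 19: (row=0, col=1), (row=0, col=5), (row=1, col=0), (row=1, col=6), (row=2, col=7)
  Distance 20: (row=0, col=0), (row=2, col=8)
  Distance 21: (row=1, col=8)
  Distance 22: (row=0, col=8)
  Distance 23: (row=0, col=7), (row=0, col=9)
Total reachable: 81 (grid has 81 open cells total)

Answer: Reachable cells: 81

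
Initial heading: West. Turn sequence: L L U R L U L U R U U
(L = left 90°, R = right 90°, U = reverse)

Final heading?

Start: West
  L (left (90° counter-clockwise)) -> South
  L (left (90° counter-clockwise)) -> East
  U (U-turn (180°)) -> West
  R (right (90° clockwise)) -> North
  L (left (90° counter-clockwise)) -> West
  U (U-turn (180°)) -> East
  L (left (90° counter-clockwise)) -> North
  U (U-turn (180°)) -> South
  R (right (90° clockwise)) -> West
  U (U-turn (180°)) -> East
  U (U-turn (180°)) -> West
Final: West

Answer: Final heading: West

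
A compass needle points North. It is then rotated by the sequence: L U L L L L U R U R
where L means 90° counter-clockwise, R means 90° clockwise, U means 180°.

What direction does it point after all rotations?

Start: North
  L (left (90° counter-clockwise)) -> West
  U (U-turn (180°)) -> East
  L (left (90° counter-clockwise)) -> North
  L (left (90° counter-clockwise)) -> West
  L (left (90° counter-clockwise)) -> South
  L (left (90° counter-clockwise)) -> East
  U (U-turn (180°)) -> West
  R (right (90° clockwise)) -> North
  U (U-turn (180°)) -> South
  R (right (90° clockwise)) -> West
Final: West

Answer: Final heading: West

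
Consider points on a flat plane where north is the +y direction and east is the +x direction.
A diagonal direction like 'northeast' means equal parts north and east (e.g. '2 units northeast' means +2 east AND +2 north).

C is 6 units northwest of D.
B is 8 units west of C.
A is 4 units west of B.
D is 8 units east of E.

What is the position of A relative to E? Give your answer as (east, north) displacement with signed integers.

Answer: A is at (east=-10, north=6) relative to E.

Derivation:
Place E at the origin (east=0, north=0).
  D is 8 units east of E: delta (east=+8, north=+0); D at (east=8, north=0).
  C is 6 units northwest of D: delta (east=-6, north=+6); C at (east=2, north=6).
  B is 8 units west of C: delta (east=-8, north=+0); B at (east=-6, north=6).
  A is 4 units west of B: delta (east=-4, north=+0); A at (east=-10, north=6).
Therefore A relative to E: (east=-10, north=6).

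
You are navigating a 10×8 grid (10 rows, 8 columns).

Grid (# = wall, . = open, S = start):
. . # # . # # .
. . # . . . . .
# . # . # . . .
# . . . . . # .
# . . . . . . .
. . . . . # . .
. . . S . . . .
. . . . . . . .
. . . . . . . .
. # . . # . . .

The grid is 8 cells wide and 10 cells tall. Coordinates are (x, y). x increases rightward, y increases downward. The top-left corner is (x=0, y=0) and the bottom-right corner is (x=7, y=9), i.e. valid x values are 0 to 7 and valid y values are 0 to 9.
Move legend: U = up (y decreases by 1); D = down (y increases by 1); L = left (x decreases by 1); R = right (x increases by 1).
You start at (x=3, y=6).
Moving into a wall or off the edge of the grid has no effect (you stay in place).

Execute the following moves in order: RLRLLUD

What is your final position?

Answer: Final position: (x=2, y=6)

Derivation:
Start: (x=3, y=6)
  R (right): (x=3, y=6) -> (x=4, y=6)
  L (left): (x=4, y=6) -> (x=3, y=6)
  R (right): (x=3, y=6) -> (x=4, y=6)
  L (left): (x=4, y=6) -> (x=3, y=6)
  L (left): (x=3, y=6) -> (x=2, y=6)
  U (up): (x=2, y=6) -> (x=2, y=5)
  D (down): (x=2, y=5) -> (x=2, y=6)
Final: (x=2, y=6)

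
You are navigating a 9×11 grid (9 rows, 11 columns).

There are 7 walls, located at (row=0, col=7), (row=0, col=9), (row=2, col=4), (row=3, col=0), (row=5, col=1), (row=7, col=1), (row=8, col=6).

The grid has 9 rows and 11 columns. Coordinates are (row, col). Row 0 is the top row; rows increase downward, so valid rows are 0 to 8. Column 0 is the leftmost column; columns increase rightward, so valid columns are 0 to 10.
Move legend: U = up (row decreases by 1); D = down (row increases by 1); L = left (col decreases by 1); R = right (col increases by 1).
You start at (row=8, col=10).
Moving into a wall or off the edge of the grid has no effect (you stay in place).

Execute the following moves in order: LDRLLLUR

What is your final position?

Answer: Final position: (row=7, col=8)

Derivation:
Start: (row=8, col=10)
  L (left): (row=8, col=10) -> (row=8, col=9)
  D (down): blocked, stay at (row=8, col=9)
  R (right): (row=8, col=9) -> (row=8, col=10)
  L (left): (row=8, col=10) -> (row=8, col=9)
  L (left): (row=8, col=9) -> (row=8, col=8)
  L (left): (row=8, col=8) -> (row=8, col=7)
  U (up): (row=8, col=7) -> (row=7, col=7)
  R (right): (row=7, col=7) -> (row=7, col=8)
Final: (row=7, col=8)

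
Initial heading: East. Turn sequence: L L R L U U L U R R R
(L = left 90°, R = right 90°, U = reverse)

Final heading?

Answer: Final heading: West

Derivation:
Start: East
  L (left (90° counter-clockwise)) -> North
  L (left (90° counter-clockwise)) -> West
  R (right (90° clockwise)) -> North
  L (left (90° counter-clockwise)) -> West
  U (U-turn (180°)) -> East
  U (U-turn (180°)) -> West
  L (left (90° counter-clockwise)) -> South
  U (U-turn (180°)) -> North
  R (right (90° clockwise)) -> East
  R (right (90° clockwise)) -> South
  R (right (90° clockwise)) -> West
Final: West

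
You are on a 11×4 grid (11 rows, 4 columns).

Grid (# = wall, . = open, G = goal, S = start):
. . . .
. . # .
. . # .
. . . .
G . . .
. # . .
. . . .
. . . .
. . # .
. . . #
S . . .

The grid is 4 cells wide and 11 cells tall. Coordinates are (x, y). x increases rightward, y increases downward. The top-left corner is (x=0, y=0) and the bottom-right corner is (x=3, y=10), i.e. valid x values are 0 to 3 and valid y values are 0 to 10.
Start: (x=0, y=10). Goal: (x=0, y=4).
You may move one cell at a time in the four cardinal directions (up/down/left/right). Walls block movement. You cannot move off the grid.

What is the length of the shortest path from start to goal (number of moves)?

Answer: Shortest path length: 6

Derivation:
BFS from (x=0, y=10) until reaching (x=0, y=4):
  Distance 0: (x=0, y=10)
  Distance 1: (x=0, y=9), (x=1, y=10)
  Distance 2: (x=0, y=8), (x=1, y=9), (x=2, y=10)
  Distance 3: (x=0, y=7), (x=1, y=8), (x=2, y=9), (x=3, y=10)
  Distance 4: (x=0, y=6), (x=1, y=7)
  Distance 5: (x=0, y=5), (x=1, y=6), (x=2, y=7)
  Distance 6: (x=0, y=4), (x=2, y=6), (x=3, y=7)  <- goal reached here
One shortest path (6 moves): (x=0, y=10) -> (x=0, y=9) -> (x=0, y=8) -> (x=0, y=7) -> (x=0, y=6) -> (x=0, y=5) -> (x=0, y=4)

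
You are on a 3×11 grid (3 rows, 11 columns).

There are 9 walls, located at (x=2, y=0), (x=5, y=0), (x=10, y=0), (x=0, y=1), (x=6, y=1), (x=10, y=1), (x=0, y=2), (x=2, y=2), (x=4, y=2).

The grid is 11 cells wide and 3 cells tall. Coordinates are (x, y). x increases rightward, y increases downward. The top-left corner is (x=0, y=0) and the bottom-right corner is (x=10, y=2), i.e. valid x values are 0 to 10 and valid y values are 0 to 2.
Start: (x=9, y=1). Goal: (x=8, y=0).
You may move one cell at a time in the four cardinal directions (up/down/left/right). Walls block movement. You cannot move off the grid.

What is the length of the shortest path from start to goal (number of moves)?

BFS from (x=9, y=1) until reaching (x=8, y=0):
  Distance 0: (x=9, y=1)
  Distance 1: (x=9, y=0), (x=8, y=1), (x=9, y=2)
  Distance 2: (x=8, y=0), (x=7, y=1), (x=8, y=2), (x=10, y=2)  <- goal reached here
One shortest path (2 moves): (x=9, y=1) -> (x=8, y=1) -> (x=8, y=0)

Answer: Shortest path length: 2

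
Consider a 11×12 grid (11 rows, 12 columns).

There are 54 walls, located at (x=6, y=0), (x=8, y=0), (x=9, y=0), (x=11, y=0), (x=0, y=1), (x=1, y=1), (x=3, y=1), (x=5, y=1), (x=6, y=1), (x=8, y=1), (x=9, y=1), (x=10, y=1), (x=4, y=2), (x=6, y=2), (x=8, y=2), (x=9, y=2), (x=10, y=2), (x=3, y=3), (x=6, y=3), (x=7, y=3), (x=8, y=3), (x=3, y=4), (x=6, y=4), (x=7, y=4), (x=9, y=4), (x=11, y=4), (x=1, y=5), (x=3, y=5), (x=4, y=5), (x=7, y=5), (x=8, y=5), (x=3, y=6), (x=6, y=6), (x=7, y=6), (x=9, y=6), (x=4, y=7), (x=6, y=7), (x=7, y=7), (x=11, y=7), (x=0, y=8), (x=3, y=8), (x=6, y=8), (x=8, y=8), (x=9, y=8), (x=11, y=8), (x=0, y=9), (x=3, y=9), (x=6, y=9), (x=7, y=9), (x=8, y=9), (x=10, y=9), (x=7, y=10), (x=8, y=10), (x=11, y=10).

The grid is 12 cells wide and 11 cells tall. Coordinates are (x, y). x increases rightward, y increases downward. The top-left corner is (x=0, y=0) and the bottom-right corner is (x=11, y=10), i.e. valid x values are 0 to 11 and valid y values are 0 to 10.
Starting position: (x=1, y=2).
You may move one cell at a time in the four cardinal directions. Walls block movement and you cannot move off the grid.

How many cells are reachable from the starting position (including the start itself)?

Answer: Reachable cells: 52

Derivation:
BFS flood-fill from (x=1, y=2):
  Distance 0: (x=1, y=2)
  Distance 1: (x=0, y=2), (x=2, y=2), (x=1, y=3)
  Distance 2: (x=2, y=1), (x=3, y=2), (x=0, y=3), (x=2, y=3), (x=1, y=4)
  Distance 3: (x=2, y=0), (x=0, y=4), (x=2, y=4)
  Distance 4: (x=1, y=0), (x=3, y=0), (x=0, y=5), (x=2, y=5)
  Distance 5: (x=0, y=0), (x=4, y=0), (x=0, y=6), (x=2, y=6)
  Distance 6: (x=5, y=0), (x=4, y=1), (x=1, y=6), (x=0, y=7), (x=2, y=7)
  Distance 7: (x=1, y=7), (x=3, y=7), (x=2, y=8)
  Distance 8: (x=1, y=8), (x=2, y=9)
  Distance 9: (x=1, y=9), (x=2, y=10)
  Distance 10: (x=1, y=10), (x=3, y=10)
  Distance 11: (x=0, y=10), (x=4, y=10)
  Distance 12: (x=4, y=9), (x=5, y=10)
  Distance 13: (x=4, y=8), (x=5, y=9), (x=6, y=10)
  Distance 14: (x=5, y=8)
  Distance 15: (x=5, y=7)
  Distance 16: (x=5, y=6)
  Distance 17: (x=5, y=5), (x=4, y=6)
  Distance 18: (x=5, y=4), (x=6, y=5)
  Distance 19: (x=5, y=3), (x=4, y=4)
  Distance 20: (x=5, y=2), (x=4, y=3)
Total reachable: 52 (grid has 78 open cells total)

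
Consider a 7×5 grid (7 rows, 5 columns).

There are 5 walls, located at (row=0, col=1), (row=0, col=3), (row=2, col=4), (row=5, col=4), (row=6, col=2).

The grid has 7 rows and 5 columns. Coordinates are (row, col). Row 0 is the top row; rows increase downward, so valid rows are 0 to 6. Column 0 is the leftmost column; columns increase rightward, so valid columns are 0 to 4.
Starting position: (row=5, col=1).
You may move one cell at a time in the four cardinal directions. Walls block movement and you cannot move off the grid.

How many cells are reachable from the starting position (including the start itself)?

BFS flood-fill from (row=5, col=1):
  Distance 0: (row=5, col=1)
  Distance 1: (row=4, col=1), (row=5, col=0), (row=5, col=2), (row=6, col=1)
  Distance 2: (row=3, col=1), (row=4, col=0), (row=4, col=2), (row=5, col=3), (row=6, col=0)
  Distance 3: (row=2, col=1), (row=3, col=0), (row=3, col=2), (row=4, col=3), (row=6, col=3)
  Distance 4: (row=1, col=1), (row=2, col=0), (row=2, col=2), (row=3, col=3), (row=4, col=4), (row=6, col=4)
  Distance 5: (row=1, col=0), (row=1, col=2), (row=2, col=3), (row=3, col=4)
  Distance 6: (row=0, col=0), (row=0, col=2), (row=1, col=3)
  Distance 7: (row=1, col=4)
  Distance 8: (row=0, col=4)
Total reachable: 30 (grid has 30 open cells total)

Answer: Reachable cells: 30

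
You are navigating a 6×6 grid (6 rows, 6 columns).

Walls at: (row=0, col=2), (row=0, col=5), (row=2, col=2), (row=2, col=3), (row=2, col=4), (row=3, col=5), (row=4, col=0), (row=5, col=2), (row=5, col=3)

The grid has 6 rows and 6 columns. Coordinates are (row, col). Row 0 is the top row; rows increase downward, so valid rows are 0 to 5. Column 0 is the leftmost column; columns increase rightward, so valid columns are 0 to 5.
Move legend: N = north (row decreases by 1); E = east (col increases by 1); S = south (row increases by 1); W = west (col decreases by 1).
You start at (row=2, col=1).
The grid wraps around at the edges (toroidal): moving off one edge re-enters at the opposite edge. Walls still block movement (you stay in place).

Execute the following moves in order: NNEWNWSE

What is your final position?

Start: (row=2, col=1)
  N (north): (row=2, col=1) -> (row=1, col=1)
  N (north): (row=1, col=1) -> (row=0, col=1)
  E (east): blocked, stay at (row=0, col=1)
  W (west): (row=0, col=1) -> (row=0, col=0)
  N (north): (row=0, col=0) -> (row=5, col=0)
  W (west): (row=5, col=0) -> (row=5, col=5)
  S (south): blocked, stay at (row=5, col=5)
  E (east): (row=5, col=5) -> (row=5, col=0)
Final: (row=5, col=0)

Answer: Final position: (row=5, col=0)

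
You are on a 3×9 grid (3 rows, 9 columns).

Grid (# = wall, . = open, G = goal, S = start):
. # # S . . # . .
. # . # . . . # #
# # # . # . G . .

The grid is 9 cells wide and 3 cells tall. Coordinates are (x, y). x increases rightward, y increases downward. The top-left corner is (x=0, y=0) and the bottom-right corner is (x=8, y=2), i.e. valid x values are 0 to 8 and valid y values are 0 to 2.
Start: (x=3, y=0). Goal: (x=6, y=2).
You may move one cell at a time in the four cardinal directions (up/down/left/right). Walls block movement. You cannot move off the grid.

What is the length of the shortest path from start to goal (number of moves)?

Answer: Shortest path length: 5

Derivation:
BFS from (x=3, y=0) until reaching (x=6, y=2):
  Distance 0: (x=3, y=0)
  Distance 1: (x=4, y=0)
  Distance 2: (x=5, y=0), (x=4, y=1)
  Distance 3: (x=5, y=1)
  Distance 4: (x=6, y=1), (x=5, y=2)
  Distance 5: (x=6, y=2)  <- goal reached here
One shortest path (5 moves): (x=3, y=0) -> (x=4, y=0) -> (x=5, y=0) -> (x=5, y=1) -> (x=6, y=1) -> (x=6, y=2)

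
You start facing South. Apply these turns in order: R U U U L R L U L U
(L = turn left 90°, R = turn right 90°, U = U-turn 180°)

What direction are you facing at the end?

Start: South
  R (right (90° clockwise)) -> West
  U (U-turn (180°)) -> East
  U (U-turn (180°)) -> West
  U (U-turn (180°)) -> East
  L (left (90° counter-clockwise)) -> North
  R (right (90° clockwise)) -> East
  L (left (90° counter-clockwise)) -> North
  U (U-turn (180°)) -> South
  L (left (90° counter-clockwise)) -> East
  U (U-turn (180°)) -> West
Final: West

Answer: Final heading: West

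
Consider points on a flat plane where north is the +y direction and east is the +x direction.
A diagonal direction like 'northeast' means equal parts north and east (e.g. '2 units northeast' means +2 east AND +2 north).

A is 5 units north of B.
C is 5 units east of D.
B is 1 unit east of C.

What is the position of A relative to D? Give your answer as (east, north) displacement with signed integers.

Place D at the origin (east=0, north=0).
  C is 5 units east of D: delta (east=+5, north=+0); C at (east=5, north=0).
  B is 1 unit east of C: delta (east=+1, north=+0); B at (east=6, north=0).
  A is 5 units north of B: delta (east=+0, north=+5); A at (east=6, north=5).
Therefore A relative to D: (east=6, north=5).

Answer: A is at (east=6, north=5) relative to D.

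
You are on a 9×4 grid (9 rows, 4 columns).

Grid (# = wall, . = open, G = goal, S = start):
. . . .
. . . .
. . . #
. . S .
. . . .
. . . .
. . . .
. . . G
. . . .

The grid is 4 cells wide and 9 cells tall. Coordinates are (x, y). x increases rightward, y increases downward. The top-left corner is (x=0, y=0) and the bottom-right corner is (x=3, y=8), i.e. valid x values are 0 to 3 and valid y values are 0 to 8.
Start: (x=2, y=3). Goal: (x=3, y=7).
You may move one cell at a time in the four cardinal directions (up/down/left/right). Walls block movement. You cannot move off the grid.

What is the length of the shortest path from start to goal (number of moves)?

BFS from (x=2, y=3) until reaching (x=3, y=7):
  Distance 0: (x=2, y=3)
  Distance 1: (x=2, y=2), (x=1, y=3), (x=3, y=3), (x=2, y=4)
  Distance 2: (x=2, y=1), (x=1, y=2), (x=0, y=3), (x=1, y=4), (x=3, y=4), (x=2, y=5)
  Distance 3: (x=2, y=0), (x=1, y=1), (x=3, y=1), (x=0, y=2), (x=0, y=4), (x=1, y=5), (x=3, y=5), (x=2, y=6)
  Distance 4: (x=1, y=0), (x=3, y=0), (x=0, y=1), (x=0, y=5), (x=1, y=6), (x=3, y=6), (x=2, y=7)
  Distance 5: (x=0, y=0), (x=0, y=6), (x=1, y=7), (x=3, y=7), (x=2, y=8)  <- goal reached here
One shortest path (5 moves): (x=2, y=3) -> (x=3, y=3) -> (x=3, y=4) -> (x=3, y=5) -> (x=3, y=6) -> (x=3, y=7)

Answer: Shortest path length: 5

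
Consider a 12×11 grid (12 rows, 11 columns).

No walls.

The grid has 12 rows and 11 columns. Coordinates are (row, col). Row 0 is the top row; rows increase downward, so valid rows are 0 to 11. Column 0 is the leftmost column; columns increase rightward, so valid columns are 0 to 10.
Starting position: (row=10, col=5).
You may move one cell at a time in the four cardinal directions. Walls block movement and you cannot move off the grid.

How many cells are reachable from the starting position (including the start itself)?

Answer: Reachable cells: 132

Derivation:
BFS flood-fill from (row=10, col=5):
  Distance 0: (row=10, col=5)
  Distance 1: (row=9, col=5), (row=10, col=4), (row=10, col=6), (row=11, col=5)
  Distance 2: (row=8, col=5), (row=9, col=4), (row=9, col=6), (row=10, col=3), (row=10, col=7), (row=11, col=4), (row=11, col=6)
  Distance 3: (row=7, col=5), (row=8, col=4), (row=8, col=6), (row=9, col=3), (row=9, col=7), (row=10, col=2), (row=10, col=8), (row=11, col=3), (row=11, col=7)
  Distance 4: (row=6, col=5), (row=7, col=4), (row=7, col=6), (row=8, col=3), (row=8, col=7), (row=9, col=2), (row=9, col=8), (row=10, col=1), (row=10, col=9), (row=11, col=2), (row=11, col=8)
  Distance 5: (row=5, col=5), (row=6, col=4), (row=6, col=6), (row=7, col=3), (row=7, col=7), (row=8, col=2), (row=8, col=8), (row=9, col=1), (row=9, col=9), (row=10, col=0), (row=10, col=10), (row=11, col=1), (row=11, col=9)
  Distance 6: (row=4, col=5), (row=5, col=4), (row=5, col=6), (row=6, col=3), (row=6, col=7), (row=7, col=2), (row=7, col=8), (row=8, col=1), (row=8, col=9), (row=9, col=0), (row=9, col=10), (row=11, col=0), (row=11, col=10)
  Distance 7: (row=3, col=5), (row=4, col=4), (row=4, col=6), (row=5, col=3), (row=5, col=7), (row=6, col=2), (row=6, col=8), (row=7, col=1), (row=7, col=9), (row=8, col=0), (row=8, col=10)
  Distance 8: (row=2, col=5), (row=3, col=4), (row=3, col=6), (row=4, col=3), (row=4, col=7), (row=5, col=2), (row=5, col=8), (row=6, col=1), (row=6, col=9), (row=7, col=0), (row=7, col=10)
  Distance 9: (row=1, col=5), (row=2, col=4), (row=2, col=6), (row=3, col=3), (row=3, col=7), (row=4, col=2), (row=4, col=8), (row=5, col=1), (row=5, col=9), (row=6, col=0), (row=6, col=10)
  Distance 10: (row=0, col=5), (row=1, col=4), (row=1, col=6), (row=2, col=3), (row=2, col=7), (row=3, col=2), (row=3, col=8), (row=4, col=1), (row=4, col=9), (row=5, col=0), (row=5, col=10)
  Distance 11: (row=0, col=4), (row=0, col=6), (row=1, col=3), (row=1, col=7), (row=2, col=2), (row=2, col=8), (row=3, col=1), (row=3, col=9), (row=4, col=0), (row=4, col=10)
  Distance 12: (row=0, col=3), (row=0, col=7), (row=1, col=2), (row=1, col=8), (row=2, col=1), (row=2, col=9), (row=3, col=0), (row=3, col=10)
  Distance 13: (row=0, col=2), (row=0, col=8), (row=1, col=1), (row=1, col=9), (row=2, col=0), (row=2, col=10)
  Distance 14: (row=0, col=1), (row=0, col=9), (row=1, col=0), (row=1, col=10)
  Distance 15: (row=0, col=0), (row=0, col=10)
Total reachable: 132 (grid has 132 open cells total)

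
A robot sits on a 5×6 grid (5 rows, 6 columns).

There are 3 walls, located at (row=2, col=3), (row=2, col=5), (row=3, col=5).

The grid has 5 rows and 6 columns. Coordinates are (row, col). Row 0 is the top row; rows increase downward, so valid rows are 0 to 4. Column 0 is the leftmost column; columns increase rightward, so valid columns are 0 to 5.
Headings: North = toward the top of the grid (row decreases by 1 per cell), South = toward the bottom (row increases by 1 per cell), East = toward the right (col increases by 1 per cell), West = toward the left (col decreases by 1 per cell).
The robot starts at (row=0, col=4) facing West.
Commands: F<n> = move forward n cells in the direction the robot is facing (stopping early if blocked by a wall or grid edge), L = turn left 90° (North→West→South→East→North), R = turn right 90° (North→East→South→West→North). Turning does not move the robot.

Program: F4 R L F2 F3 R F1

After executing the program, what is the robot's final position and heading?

Answer: Final position: (row=0, col=0), facing North

Derivation:
Start: (row=0, col=4), facing West
  F4: move forward 4, now at (row=0, col=0)
  R: turn right, now facing North
  L: turn left, now facing West
  F2: move forward 0/2 (blocked), now at (row=0, col=0)
  F3: move forward 0/3 (blocked), now at (row=0, col=0)
  R: turn right, now facing North
  F1: move forward 0/1 (blocked), now at (row=0, col=0)
Final: (row=0, col=0), facing North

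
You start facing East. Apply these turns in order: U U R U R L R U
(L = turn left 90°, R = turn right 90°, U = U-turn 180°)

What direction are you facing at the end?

Start: East
  U (U-turn (180°)) -> West
  U (U-turn (180°)) -> East
  R (right (90° clockwise)) -> South
  U (U-turn (180°)) -> North
  R (right (90° clockwise)) -> East
  L (left (90° counter-clockwise)) -> North
  R (right (90° clockwise)) -> East
  U (U-turn (180°)) -> West
Final: West

Answer: Final heading: West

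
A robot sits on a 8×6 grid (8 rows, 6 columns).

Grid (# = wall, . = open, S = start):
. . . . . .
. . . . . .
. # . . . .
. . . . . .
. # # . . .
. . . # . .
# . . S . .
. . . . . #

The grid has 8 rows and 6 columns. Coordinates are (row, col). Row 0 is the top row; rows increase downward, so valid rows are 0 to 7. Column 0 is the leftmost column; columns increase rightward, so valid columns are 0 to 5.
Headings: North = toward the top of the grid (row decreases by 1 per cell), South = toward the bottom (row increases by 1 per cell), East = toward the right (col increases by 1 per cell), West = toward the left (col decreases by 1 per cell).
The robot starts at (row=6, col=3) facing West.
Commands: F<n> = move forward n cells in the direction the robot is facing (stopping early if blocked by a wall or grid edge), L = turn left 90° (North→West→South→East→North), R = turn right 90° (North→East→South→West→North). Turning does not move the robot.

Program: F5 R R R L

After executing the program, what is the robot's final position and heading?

Answer: Final position: (row=6, col=1), facing East

Derivation:
Start: (row=6, col=3), facing West
  F5: move forward 2/5 (blocked), now at (row=6, col=1)
  R: turn right, now facing North
  R: turn right, now facing East
  R: turn right, now facing South
  L: turn left, now facing East
Final: (row=6, col=1), facing East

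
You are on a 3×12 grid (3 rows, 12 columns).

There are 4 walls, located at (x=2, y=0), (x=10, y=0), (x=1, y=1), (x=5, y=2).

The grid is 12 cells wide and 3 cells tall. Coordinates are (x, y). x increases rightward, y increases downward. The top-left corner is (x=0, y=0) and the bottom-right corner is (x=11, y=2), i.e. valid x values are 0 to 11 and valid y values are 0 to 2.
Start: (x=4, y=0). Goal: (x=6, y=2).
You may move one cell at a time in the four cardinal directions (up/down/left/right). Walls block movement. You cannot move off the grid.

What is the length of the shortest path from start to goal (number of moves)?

Answer: Shortest path length: 4

Derivation:
BFS from (x=4, y=0) until reaching (x=6, y=2):
  Distance 0: (x=4, y=0)
  Distance 1: (x=3, y=0), (x=5, y=0), (x=4, y=1)
  Distance 2: (x=6, y=0), (x=3, y=1), (x=5, y=1), (x=4, y=2)
  Distance 3: (x=7, y=0), (x=2, y=1), (x=6, y=1), (x=3, y=2)
  Distance 4: (x=8, y=0), (x=7, y=1), (x=2, y=2), (x=6, y=2)  <- goal reached here
One shortest path (4 moves): (x=4, y=0) -> (x=5, y=0) -> (x=6, y=0) -> (x=6, y=1) -> (x=6, y=2)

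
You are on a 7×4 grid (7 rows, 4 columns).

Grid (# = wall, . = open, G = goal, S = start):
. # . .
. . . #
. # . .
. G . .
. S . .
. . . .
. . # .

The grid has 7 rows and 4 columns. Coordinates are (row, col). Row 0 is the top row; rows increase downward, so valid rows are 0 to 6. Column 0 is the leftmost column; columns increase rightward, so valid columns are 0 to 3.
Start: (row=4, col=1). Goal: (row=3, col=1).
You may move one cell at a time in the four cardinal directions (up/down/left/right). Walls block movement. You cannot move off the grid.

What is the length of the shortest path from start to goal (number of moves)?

Answer: Shortest path length: 1

Derivation:
BFS from (row=4, col=1) until reaching (row=3, col=1):
  Distance 0: (row=4, col=1)
  Distance 1: (row=3, col=1), (row=4, col=0), (row=4, col=2), (row=5, col=1)  <- goal reached here
One shortest path (1 moves): (row=4, col=1) -> (row=3, col=1)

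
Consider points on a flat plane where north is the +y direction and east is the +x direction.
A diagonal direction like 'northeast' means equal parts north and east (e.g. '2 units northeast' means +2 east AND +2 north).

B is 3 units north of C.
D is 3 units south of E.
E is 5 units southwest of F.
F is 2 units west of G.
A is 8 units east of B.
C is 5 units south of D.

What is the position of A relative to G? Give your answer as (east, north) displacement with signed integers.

Answer: A is at (east=1, north=-10) relative to G.

Derivation:
Place G at the origin (east=0, north=0).
  F is 2 units west of G: delta (east=-2, north=+0); F at (east=-2, north=0).
  E is 5 units southwest of F: delta (east=-5, north=-5); E at (east=-7, north=-5).
  D is 3 units south of E: delta (east=+0, north=-3); D at (east=-7, north=-8).
  C is 5 units south of D: delta (east=+0, north=-5); C at (east=-7, north=-13).
  B is 3 units north of C: delta (east=+0, north=+3); B at (east=-7, north=-10).
  A is 8 units east of B: delta (east=+8, north=+0); A at (east=1, north=-10).
Therefore A relative to G: (east=1, north=-10).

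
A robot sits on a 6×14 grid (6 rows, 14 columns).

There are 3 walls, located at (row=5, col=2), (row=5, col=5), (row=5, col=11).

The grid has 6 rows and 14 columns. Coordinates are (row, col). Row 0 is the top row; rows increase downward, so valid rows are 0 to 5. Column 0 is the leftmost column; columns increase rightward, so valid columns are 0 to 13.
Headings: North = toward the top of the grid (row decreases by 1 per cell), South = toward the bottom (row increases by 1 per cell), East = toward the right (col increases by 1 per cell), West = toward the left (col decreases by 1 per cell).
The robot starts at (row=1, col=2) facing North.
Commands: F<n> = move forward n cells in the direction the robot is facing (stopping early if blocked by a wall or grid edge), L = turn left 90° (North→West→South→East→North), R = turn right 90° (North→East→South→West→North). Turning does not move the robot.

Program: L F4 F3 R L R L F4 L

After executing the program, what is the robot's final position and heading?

Start: (row=1, col=2), facing North
  L: turn left, now facing West
  F4: move forward 2/4 (blocked), now at (row=1, col=0)
  F3: move forward 0/3 (blocked), now at (row=1, col=0)
  R: turn right, now facing North
  L: turn left, now facing West
  R: turn right, now facing North
  L: turn left, now facing West
  F4: move forward 0/4 (blocked), now at (row=1, col=0)
  L: turn left, now facing South
Final: (row=1, col=0), facing South

Answer: Final position: (row=1, col=0), facing South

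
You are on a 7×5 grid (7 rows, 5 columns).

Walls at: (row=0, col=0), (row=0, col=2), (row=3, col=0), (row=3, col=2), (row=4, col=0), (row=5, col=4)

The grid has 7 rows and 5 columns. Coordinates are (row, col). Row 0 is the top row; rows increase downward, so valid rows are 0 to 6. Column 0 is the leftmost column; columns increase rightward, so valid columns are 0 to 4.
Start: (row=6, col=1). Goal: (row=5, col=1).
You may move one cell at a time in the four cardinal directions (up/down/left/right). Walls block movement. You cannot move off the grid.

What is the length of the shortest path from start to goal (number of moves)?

Answer: Shortest path length: 1

Derivation:
BFS from (row=6, col=1) until reaching (row=5, col=1):
  Distance 0: (row=6, col=1)
  Distance 1: (row=5, col=1), (row=6, col=0), (row=6, col=2)  <- goal reached here
One shortest path (1 moves): (row=6, col=1) -> (row=5, col=1)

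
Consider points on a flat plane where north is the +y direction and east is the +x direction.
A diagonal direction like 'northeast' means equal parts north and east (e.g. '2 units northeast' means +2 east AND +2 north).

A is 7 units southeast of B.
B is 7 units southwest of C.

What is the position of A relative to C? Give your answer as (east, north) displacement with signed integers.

Answer: A is at (east=0, north=-14) relative to C.

Derivation:
Place C at the origin (east=0, north=0).
  B is 7 units southwest of C: delta (east=-7, north=-7); B at (east=-7, north=-7).
  A is 7 units southeast of B: delta (east=+7, north=-7); A at (east=0, north=-14).
Therefore A relative to C: (east=0, north=-14).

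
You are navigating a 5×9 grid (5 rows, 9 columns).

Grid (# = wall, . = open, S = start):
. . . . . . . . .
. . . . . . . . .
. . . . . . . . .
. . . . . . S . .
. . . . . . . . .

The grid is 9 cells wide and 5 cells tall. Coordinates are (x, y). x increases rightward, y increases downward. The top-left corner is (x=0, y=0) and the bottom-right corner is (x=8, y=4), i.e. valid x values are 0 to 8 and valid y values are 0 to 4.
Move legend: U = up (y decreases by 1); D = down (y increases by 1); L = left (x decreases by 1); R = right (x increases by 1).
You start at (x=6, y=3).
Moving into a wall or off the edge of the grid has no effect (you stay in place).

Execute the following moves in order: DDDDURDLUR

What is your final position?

Answer: Final position: (x=7, y=3)

Derivation:
Start: (x=6, y=3)
  D (down): (x=6, y=3) -> (x=6, y=4)
  [×3]D (down): blocked, stay at (x=6, y=4)
  U (up): (x=6, y=4) -> (x=6, y=3)
  R (right): (x=6, y=3) -> (x=7, y=3)
  D (down): (x=7, y=3) -> (x=7, y=4)
  L (left): (x=7, y=4) -> (x=6, y=4)
  U (up): (x=6, y=4) -> (x=6, y=3)
  R (right): (x=6, y=3) -> (x=7, y=3)
Final: (x=7, y=3)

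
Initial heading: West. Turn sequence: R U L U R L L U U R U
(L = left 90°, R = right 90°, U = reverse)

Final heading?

Start: West
  R (right (90° clockwise)) -> North
  U (U-turn (180°)) -> South
  L (left (90° counter-clockwise)) -> East
  U (U-turn (180°)) -> West
  R (right (90° clockwise)) -> North
  L (left (90° counter-clockwise)) -> West
  L (left (90° counter-clockwise)) -> South
  U (U-turn (180°)) -> North
  U (U-turn (180°)) -> South
  R (right (90° clockwise)) -> West
  U (U-turn (180°)) -> East
Final: East

Answer: Final heading: East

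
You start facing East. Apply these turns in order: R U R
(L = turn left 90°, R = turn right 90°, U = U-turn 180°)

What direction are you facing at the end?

Answer: Final heading: East

Derivation:
Start: East
  R (right (90° clockwise)) -> South
  U (U-turn (180°)) -> North
  R (right (90° clockwise)) -> East
Final: East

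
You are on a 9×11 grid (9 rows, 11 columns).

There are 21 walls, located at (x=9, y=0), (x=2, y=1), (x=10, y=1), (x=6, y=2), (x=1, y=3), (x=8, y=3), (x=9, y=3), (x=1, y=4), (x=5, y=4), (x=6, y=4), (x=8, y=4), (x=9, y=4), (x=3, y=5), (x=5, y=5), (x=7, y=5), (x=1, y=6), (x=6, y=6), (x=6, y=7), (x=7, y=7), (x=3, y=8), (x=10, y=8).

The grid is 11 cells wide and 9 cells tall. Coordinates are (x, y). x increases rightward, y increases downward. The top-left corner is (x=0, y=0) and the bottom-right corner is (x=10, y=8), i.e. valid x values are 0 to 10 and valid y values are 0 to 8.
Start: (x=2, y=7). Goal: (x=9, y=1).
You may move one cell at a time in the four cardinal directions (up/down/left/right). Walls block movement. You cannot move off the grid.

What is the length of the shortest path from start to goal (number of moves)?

BFS from (x=2, y=7) until reaching (x=9, y=1):
  Distance 0: (x=2, y=7)
  Distance 1: (x=2, y=6), (x=1, y=7), (x=3, y=7), (x=2, y=8)
  Distance 2: (x=2, y=5), (x=3, y=6), (x=0, y=7), (x=4, y=7), (x=1, y=8)
  Distance 3: (x=2, y=4), (x=1, y=5), (x=0, y=6), (x=4, y=6), (x=5, y=7), (x=0, y=8), (x=4, y=8)
  Distance 4: (x=2, y=3), (x=3, y=4), (x=0, y=5), (x=4, y=5), (x=5, y=6), (x=5, y=8)
  Distance 5: (x=2, y=2), (x=3, y=3), (x=0, y=4), (x=4, y=4), (x=6, y=8)
  Distance 6: (x=1, y=2), (x=3, y=2), (x=0, y=3), (x=4, y=3), (x=7, y=8)
  Distance 7: (x=1, y=1), (x=3, y=1), (x=0, y=2), (x=4, y=2), (x=5, y=3), (x=8, y=8)
  Distance 8: (x=1, y=0), (x=3, y=0), (x=0, y=1), (x=4, y=1), (x=5, y=2), (x=6, y=3), (x=8, y=7), (x=9, y=8)
  Distance 9: (x=0, y=0), (x=2, y=0), (x=4, y=0), (x=5, y=1), (x=7, y=3), (x=8, y=6), (x=9, y=7)
  Distance 10: (x=5, y=0), (x=6, y=1), (x=7, y=2), (x=7, y=4), (x=8, y=5), (x=7, y=6), (x=9, y=6), (x=10, y=7)
  Distance 11: (x=6, y=0), (x=7, y=1), (x=8, y=2), (x=9, y=5), (x=10, y=6)
  Distance 12: (x=7, y=0), (x=8, y=1), (x=9, y=2), (x=10, y=5)
  Distance 13: (x=8, y=0), (x=9, y=1), (x=10, y=2), (x=10, y=4)  <- goal reached here
One shortest path (13 moves): (x=2, y=7) -> (x=3, y=7) -> (x=4, y=7) -> (x=4, y=6) -> (x=4, y=5) -> (x=4, y=4) -> (x=4, y=3) -> (x=5, y=3) -> (x=6, y=3) -> (x=7, y=3) -> (x=7, y=2) -> (x=8, y=2) -> (x=9, y=2) -> (x=9, y=1)

Answer: Shortest path length: 13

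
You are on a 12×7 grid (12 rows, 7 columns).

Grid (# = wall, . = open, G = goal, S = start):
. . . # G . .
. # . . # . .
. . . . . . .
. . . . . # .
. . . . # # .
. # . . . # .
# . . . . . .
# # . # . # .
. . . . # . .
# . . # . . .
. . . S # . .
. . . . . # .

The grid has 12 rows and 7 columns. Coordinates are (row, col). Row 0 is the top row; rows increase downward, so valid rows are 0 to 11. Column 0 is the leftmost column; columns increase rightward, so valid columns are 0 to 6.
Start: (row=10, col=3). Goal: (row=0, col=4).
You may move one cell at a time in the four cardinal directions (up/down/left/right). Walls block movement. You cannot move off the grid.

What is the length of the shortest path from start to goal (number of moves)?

Answer: Shortest path length: 15

Derivation:
BFS from (row=10, col=3) until reaching (row=0, col=4):
  Distance 0: (row=10, col=3)
  Distance 1: (row=10, col=2), (row=11, col=3)
  Distance 2: (row=9, col=2), (row=10, col=1), (row=11, col=2), (row=11, col=4)
  Distance 3: (row=8, col=2), (row=9, col=1), (row=10, col=0), (row=11, col=1)
  Distance 4: (row=7, col=2), (row=8, col=1), (row=8, col=3), (row=11, col=0)
  Distance 5: (row=6, col=2), (row=8, col=0)
  Distance 6: (row=5, col=2), (row=6, col=1), (row=6, col=3)
  Distance 7: (row=4, col=2), (row=5, col=3), (row=6, col=4)
  Distance 8: (row=3, col=2), (row=4, col=1), (row=4, col=3), (row=5, col=4), (row=6, col=5), (row=7, col=4)
  Distance 9: (row=2, col=2), (row=3, col=1), (row=3, col=3), (row=4, col=0), (row=6, col=6)
  Distance 10: (row=1, col=2), (row=2, col=1), (row=2, col=3), (row=3, col=0), (row=3, col=4), (row=5, col=0), (row=5, col=6), (row=7, col=6)
  Distance 11: (row=0, col=2), (row=1, col=3), (row=2, col=0), (row=2, col=4), (row=4, col=6), (row=8, col=6)
  Distance 12: (row=0, col=1), (row=1, col=0), (row=2, col=5), (row=3, col=6), (row=8, col=5), (row=9, col=6)
  Distance 13: (row=0, col=0), (row=1, col=5), (row=2, col=6), (row=9, col=5), (row=10, col=6)
  Distance 14: (row=0, col=5), (row=1, col=6), (row=9, col=4), (row=10, col=5), (row=11, col=6)
  Distance 15: (row=0, col=4), (row=0, col=6)  <- goal reached here
One shortest path (15 moves): (row=10, col=3) -> (row=10, col=2) -> (row=9, col=2) -> (row=8, col=2) -> (row=7, col=2) -> (row=6, col=2) -> (row=6, col=3) -> (row=5, col=3) -> (row=4, col=3) -> (row=3, col=3) -> (row=3, col=4) -> (row=2, col=4) -> (row=2, col=5) -> (row=1, col=5) -> (row=0, col=5) -> (row=0, col=4)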